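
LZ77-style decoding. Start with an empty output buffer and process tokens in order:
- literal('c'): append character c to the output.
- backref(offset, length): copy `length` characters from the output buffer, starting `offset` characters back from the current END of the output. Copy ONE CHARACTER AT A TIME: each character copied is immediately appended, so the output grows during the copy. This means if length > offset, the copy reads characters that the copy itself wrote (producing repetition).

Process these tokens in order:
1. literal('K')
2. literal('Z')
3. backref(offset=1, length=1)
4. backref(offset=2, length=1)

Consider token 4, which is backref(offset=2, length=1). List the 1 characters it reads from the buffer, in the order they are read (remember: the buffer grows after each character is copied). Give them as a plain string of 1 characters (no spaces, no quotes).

Token 1: literal('K'). Output: "K"
Token 2: literal('Z'). Output: "KZ"
Token 3: backref(off=1, len=1). Copied 'Z' from pos 1. Output: "KZZ"
Token 4: backref(off=2, len=1). Buffer before: "KZZ" (len 3)
  byte 1: read out[1]='Z', append. Buffer now: "KZZZ"

Answer: Z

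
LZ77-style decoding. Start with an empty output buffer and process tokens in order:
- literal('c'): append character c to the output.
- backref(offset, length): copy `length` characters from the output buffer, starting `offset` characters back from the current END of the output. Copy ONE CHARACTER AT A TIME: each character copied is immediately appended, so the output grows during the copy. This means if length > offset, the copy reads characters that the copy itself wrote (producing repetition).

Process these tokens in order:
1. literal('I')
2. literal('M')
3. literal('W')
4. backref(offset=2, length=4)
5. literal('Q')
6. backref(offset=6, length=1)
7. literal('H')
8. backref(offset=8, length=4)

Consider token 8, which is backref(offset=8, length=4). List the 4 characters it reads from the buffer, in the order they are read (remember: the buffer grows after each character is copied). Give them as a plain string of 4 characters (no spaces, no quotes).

Token 1: literal('I'). Output: "I"
Token 2: literal('M'). Output: "IM"
Token 3: literal('W'). Output: "IMW"
Token 4: backref(off=2, len=4) (overlapping!). Copied 'MWMW' from pos 1. Output: "IMWMWMW"
Token 5: literal('Q'). Output: "IMWMWMWQ"
Token 6: backref(off=6, len=1). Copied 'W' from pos 2. Output: "IMWMWMWQW"
Token 7: literal('H'). Output: "IMWMWMWQWH"
Token 8: backref(off=8, len=4). Buffer before: "IMWMWMWQWH" (len 10)
  byte 1: read out[2]='W', append. Buffer now: "IMWMWMWQWHW"
  byte 2: read out[3]='M', append. Buffer now: "IMWMWMWQWHWM"
  byte 3: read out[4]='W', append. Buffer now: "IMWMWMWQWHWMW"
  byte 4: read out[5]='M', append. Buffer now: "IMWMWMWQWHWMWM"

Answer: WMWM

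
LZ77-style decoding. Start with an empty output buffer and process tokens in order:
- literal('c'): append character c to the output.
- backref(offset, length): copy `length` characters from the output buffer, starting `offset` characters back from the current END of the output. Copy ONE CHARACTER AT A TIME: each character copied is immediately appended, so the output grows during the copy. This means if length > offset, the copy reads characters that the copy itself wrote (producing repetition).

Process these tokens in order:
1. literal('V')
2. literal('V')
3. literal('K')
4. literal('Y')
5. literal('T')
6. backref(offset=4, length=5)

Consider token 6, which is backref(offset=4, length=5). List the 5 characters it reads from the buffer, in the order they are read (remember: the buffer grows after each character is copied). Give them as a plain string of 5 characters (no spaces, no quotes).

Answer: VKYTV

Derivation:
Token 1: literal('V'). Output: "V"
Token 2: literal('V'). Output: "VV"
Token 3: literal('K'). Output: "VVK"
Token 4: literal('Y'). Output: "VVKY"
Token 5: literal('T'). Output: "VVKYT"
Token 6: backref(off=4, len=5). Buffer before: "VVKYT" (len 5)
  byte 1: read out[1]='V', append. Buffer now: "VVKYTV"
  byte 2: read out[2]='K', append. Buffer now: "VVKYTVK"
  byte 3: read out[3]='Y', append. Buffer now: "VVKYTVKY"
  byte 4: read out[4]='T', append. Buffer now: "VVKYTVKYT"
  byte 5: read out[5]='V', append. Buffer now: "VVKYTVKYTV"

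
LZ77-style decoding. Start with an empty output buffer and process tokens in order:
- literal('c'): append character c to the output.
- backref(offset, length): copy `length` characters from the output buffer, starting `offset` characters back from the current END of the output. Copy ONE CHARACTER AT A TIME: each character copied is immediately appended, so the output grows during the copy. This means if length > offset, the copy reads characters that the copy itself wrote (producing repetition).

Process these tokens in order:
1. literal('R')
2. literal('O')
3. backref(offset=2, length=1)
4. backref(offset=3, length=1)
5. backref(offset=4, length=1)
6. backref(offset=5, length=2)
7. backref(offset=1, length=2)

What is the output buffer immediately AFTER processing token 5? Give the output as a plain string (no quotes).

Answer: RORRR

Derivation:
Token 1: literal('R'). Output: "R"
Token 2: literal('O'). Output: "RO"
Token 3: backref(off=2, len=1). Copied 'R' from pos 0. Output: "ROR"
Token 4: backref(off=3, len=1). Copied 'R' from pos 0. Output: "RORR"
Token 5: backref(off=4, len=1). Copied 'R' from pos 0. Output: "RORRR"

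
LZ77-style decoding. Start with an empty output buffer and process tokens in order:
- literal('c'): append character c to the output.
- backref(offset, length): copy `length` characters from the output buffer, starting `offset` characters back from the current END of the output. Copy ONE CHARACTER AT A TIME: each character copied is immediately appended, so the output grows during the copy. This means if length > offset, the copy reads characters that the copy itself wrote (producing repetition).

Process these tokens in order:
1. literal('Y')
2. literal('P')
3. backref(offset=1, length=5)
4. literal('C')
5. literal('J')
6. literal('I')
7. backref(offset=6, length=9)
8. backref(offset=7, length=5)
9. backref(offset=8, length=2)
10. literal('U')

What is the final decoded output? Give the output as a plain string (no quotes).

Token 1: literal('Y'). Output: "Y"
Token 2: literal('P'). Output: "YP"
Token 3: backref(off=1, len=5) (overlapping!). Copied 'PPPPP' from pos 1. Output: "YPPPPPP"
Token 4: literal('C'). Output: "YPPPPPPC"
Token 5: literal('J'). Output: "YPPPPPPCJ"
Token 6: literal('I'). Output: "YPPPPPPCJI"
Token 7: backref(off=6, len=9) (overlapping!). Copied 'PPPCJIPPP' from pos 4. Output: "YPPPPPPCJIPPPCJIPPP"
Token 8: backref(off=7, len=5). Copied 'PCJIP' from pos 12. Output: "YPPPPPPCJIPPPCJIPPPPCJIP"
Token 9: backref(off=8, len=2). Copied 'PP' from pos 16. Output: "YPPPPPPCJIPPPCJIPPPPCJIPPP"
Token 10: literal('U'). Output: "YPPPPPPCJIPPPCJIPPPPCJIPPPU"

Answer: YPPPPPPCJIPPPCJIPPPPCJIPPPU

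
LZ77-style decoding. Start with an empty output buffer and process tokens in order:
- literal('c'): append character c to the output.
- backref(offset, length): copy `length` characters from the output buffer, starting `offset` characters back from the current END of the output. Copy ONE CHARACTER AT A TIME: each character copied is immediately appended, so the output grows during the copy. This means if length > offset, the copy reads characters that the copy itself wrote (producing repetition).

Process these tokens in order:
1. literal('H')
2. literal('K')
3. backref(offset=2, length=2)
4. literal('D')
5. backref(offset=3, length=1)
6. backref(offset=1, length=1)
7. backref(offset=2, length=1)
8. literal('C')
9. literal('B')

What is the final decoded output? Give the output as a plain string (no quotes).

Answer: HKHKDHHHCB

Derivation:
Token 1: literal('H'). Output: "H"
Token 2: literal('K'). Output: "HK"
Token 3: backref(off=2, len=2). Copied 'HK' from pos 0. Output: "HKHK"
Token 4: literal('D'). Output: "HKHKD"
Token 5: backref(off=3, len=1). Copied 'H' from pos 2. Output: "HKHKDH"
Token 6: backref(off=1, len=1). Copied 'H' from pos 5. Output: "HKHKDHH"
Token 7: backref(off=2, len=1). Copied 'H' from pos 5. Output: "HKHKDHHH"
Token 8: literal('C'). Output: "HKHKDHHHC"
Token 9: literal('B'). Output: "HKHKDHHHCB"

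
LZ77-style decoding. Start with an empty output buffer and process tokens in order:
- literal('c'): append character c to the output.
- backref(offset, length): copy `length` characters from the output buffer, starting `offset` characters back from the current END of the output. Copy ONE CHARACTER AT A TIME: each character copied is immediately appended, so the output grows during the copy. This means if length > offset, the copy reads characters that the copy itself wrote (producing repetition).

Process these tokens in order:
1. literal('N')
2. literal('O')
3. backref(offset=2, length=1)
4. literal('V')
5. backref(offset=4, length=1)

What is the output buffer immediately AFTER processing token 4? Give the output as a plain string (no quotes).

Token 1: literal('N'). Output: "N"
Token 2: literal('O'). Output: "NO"
Token 3: backref(off=2, len=1). Copied 'N' from pos 0. Output: "NON"
Token 4: literal('V'). Output: "NONV"

Answer: NONV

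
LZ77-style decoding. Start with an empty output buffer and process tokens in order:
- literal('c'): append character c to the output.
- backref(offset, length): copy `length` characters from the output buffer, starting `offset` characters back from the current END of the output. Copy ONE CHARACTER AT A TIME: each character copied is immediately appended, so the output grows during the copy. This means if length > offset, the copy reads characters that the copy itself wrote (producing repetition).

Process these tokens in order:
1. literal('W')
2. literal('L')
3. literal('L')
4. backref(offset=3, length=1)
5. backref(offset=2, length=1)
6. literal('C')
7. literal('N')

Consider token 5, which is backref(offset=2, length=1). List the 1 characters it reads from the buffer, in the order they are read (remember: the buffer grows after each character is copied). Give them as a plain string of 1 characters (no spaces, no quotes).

Token 1: literal('W'). Output: "W"
Token 2: literal('L'). Output: "WL"
Token 3: literal('L'). Output: "WLL"
Token 4: backref(off=3, len=1). Copied 'W' from pos 0. Output: "WLLW"
Token 5: backref(off=2, len=1). Buffer before: "WLLW" (len 4)
  byte 1: read out[2]='L', append. Buffer now: "WLLWL"

Answer: L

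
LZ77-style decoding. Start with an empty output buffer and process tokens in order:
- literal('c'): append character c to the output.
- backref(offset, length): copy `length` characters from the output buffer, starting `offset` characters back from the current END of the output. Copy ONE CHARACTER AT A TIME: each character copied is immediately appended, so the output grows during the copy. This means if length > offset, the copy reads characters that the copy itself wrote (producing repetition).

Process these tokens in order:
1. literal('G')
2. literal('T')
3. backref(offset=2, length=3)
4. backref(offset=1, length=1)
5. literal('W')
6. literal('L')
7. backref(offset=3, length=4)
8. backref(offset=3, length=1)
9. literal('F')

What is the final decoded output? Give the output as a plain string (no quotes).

Token 1: literal('G'). Output: "G"
Token 2: literal('T'). Output: "GT"
Token 3: backref(off=2, len=3) (overlapping!). Copied 'GTG' from pos 0. Output: "GTGTG"
Token 4: backref(off=1, len=1). Copied 'G' from pos 4. Output: "GTGTGG"
Token 5: literal('W'). Output: "GTGTGGW"
Token 6: literal('L'). Output: "GTGTGGWL"
Token 7: backref(off=3, len=4) (overlapping!). Copied 'GWLG' from pos 5. Output: "GTGTGGWLGWLG"
Token 8: backref(off=3, len=1). Copied 'W' from pos 9. Output: "GTGTGGWLGWLGW"
Token 9: literal('F'). Output: "GTGTGGWLGWLGWF"

Answer: GTGTGGWLGWLGWF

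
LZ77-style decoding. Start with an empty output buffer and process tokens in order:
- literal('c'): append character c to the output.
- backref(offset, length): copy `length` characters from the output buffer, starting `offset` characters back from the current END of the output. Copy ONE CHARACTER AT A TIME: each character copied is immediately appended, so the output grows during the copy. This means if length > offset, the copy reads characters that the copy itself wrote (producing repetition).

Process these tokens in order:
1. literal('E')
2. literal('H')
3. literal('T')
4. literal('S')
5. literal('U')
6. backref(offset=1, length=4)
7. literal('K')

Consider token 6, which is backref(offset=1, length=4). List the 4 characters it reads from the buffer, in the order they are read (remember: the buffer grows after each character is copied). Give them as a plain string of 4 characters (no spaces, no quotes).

Token 1: literal('E'). Output: "E"
Token 2: literal('H'). Output: "EH"
Token 3: literal('T'). Output: "EHT"
Token 4: literal('S'). Output: "EHTS"
Token 5: literal('U'). Output: "EHTSU"
Token 6: backref(off=1, len=4). Buffer before: "EHTSU" (len 5)
  byte 1: read out[4]='U', append. Buffer now: "EHTSUU"
  byte 2: read out[5]='U', append. Buffer now: "EHTSUUU"
  byte 3: read out[6]='U', append. Buffer now: "EHTSUUUU"
  byte 4: read out[7]='U', append. Buffer now: "EHTSUUUUU"

Answer: UUUU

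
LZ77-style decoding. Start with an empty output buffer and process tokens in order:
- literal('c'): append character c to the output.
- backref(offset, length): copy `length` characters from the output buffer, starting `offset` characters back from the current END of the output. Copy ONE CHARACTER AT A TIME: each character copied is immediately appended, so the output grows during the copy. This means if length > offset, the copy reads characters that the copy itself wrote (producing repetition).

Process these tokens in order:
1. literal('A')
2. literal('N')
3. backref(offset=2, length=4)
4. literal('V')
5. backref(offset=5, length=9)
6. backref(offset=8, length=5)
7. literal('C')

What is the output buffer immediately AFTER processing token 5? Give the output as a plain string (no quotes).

Token 1: literal('A'). Output: "A"
Token 2: literal('N'). Output: "AN"
Token 3: backref(off=2, len=4) (overlapping!). Copied 'ANAN' from pos 0. Output: "ANANAN"
Token 4: literal('V'). Output: "ANANANV"
Token 5: backref(off=5, len=9) (overlapping!). Copied 'ANANVANAN' from pos 2. Output: "ANANANVANANVANAN"

Answer: ANANANVANANVANAN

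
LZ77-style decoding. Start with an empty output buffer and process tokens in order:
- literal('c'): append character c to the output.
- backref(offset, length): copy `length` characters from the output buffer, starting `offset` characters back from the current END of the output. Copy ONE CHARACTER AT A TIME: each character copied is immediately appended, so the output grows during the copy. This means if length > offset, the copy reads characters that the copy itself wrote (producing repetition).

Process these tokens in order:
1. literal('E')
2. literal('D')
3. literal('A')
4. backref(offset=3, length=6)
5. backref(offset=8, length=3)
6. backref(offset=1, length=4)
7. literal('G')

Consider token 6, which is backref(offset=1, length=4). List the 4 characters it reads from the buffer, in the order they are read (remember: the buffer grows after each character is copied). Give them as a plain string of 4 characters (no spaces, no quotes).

Answer: EEEE

Derivation:
Token 1: literal('E'). Output: "E"
Token 2: literal('D'). Output: "ED"
Token 3: literal('A'). Output: "EDA"
Token 4: backref(off=3, len=6) (overlapping!). Copied 'EDAEDA' from pos 0. Output: "EDAEDAEDA"
Token 5: backref(off=8, len=3). Copied 'DAE' from pos 1. Output: "EDAEDAEDADAE"
Token 6: backref(off=1, len=4). Buffer before: "EDAEDAEDADAE" (len 12)
  byte 1: read out[11]='E', append. Buffer now: "EDAEDAEDADAEE"
  byte 2: read out[12]='E', append. Buffer now: "EDAEDAEDADAEEE"
  byte 3: read out[13]='E', append. Buffer now: "EDAEDAEDADAEEEE"
  byte 4: read out[14]='E', append. Buffer now: "EDAEDAEDADAEEEEE"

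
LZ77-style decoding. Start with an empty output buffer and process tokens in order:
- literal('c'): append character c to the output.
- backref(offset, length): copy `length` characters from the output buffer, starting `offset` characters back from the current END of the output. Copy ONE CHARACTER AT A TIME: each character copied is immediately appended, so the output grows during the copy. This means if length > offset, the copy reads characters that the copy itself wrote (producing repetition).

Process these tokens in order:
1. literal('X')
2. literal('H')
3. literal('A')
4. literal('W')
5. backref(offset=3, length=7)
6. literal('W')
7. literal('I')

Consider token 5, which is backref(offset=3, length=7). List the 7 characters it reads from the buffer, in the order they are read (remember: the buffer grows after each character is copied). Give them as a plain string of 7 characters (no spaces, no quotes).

Token 1: literal('X'). Output: "X"
Token 2: literal('H'). Output: "XH"
Token 3: literal('A'). Output: "XHA"
Token 4: literal('W'). Output: "XHAW"
Token 5: backref(off=3, len=7). Buffer before: "XHAW" (len 4)
  byte 1: read out[1]='H', append. Buffer now: "XHAWH"
  byte 2: read out[2]='A', append. Buffer now: "XHAWHA"
  byte 3: read out[3]='W', append. Buffer now: "XHAWHAW"
  byte 4: read out[4]='H', append. Buffer now: "XHAWHAWH"
  byte 5: read out[5]='A', append. Buffer now: "XHAWHAWHA"
  byte 6: read out[6]='W', append. Buffer now: "XHAWHAWHAW"
  byte 7: read out[7]='H', append. Buffer now: "XHAWHAWHAWH"

Answer: HAWHAWH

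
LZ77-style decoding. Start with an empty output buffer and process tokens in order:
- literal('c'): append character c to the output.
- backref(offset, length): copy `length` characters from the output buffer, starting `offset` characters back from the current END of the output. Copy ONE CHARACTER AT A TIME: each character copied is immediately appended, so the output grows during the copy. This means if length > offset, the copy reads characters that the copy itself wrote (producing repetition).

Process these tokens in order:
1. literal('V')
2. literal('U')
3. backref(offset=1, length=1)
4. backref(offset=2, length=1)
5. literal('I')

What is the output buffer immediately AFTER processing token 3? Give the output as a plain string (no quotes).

Answer: VUU

Derivation:
Token 1: literal('V'). Output: "V"
Token 2: literal('U'). Output: "VU"
Token 3: backref(off=1, len=1). Copied 'U' from pos 1. Output: "VUU"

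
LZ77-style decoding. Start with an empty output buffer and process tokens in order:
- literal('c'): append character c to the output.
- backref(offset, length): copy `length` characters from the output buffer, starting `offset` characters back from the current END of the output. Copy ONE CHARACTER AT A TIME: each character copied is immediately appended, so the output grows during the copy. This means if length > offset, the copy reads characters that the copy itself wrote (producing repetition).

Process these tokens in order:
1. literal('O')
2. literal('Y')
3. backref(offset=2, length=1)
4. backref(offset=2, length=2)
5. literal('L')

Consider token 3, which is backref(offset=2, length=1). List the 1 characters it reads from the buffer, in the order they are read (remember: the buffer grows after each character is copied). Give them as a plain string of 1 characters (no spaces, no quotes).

Answer: O

Derivation:
Token 1: literal('O'). Output: "O"
Token 2: literal('Y'). Output: "OY"
Token 3: backref(off=2, len=1). Buffer before: "OY" (len 2)
  byte 1: read out[0]='O', append. Buffer now: "OYO"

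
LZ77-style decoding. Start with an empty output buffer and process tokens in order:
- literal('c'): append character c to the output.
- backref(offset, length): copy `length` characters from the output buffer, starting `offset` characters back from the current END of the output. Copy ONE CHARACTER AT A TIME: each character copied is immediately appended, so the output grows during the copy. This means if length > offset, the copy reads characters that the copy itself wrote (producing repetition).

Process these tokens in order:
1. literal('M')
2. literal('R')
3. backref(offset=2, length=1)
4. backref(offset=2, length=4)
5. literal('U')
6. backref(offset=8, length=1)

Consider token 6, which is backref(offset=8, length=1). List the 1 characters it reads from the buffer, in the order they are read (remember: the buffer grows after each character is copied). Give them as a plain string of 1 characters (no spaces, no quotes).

Token 1: literal('M'). Output: "M"
Token 2: literal('R'). Output: "MR"
Token 3: backref(off=2, len=1). Copied 'M' from pos 0. Output: "MRM"
Token 4: backref(off=2, len=4) (overlapping!). Copied 'RMRM' from pos 1. Output: "MRMRMRM"
Token 5: literal('U'). Output: "MRMRMRMU"
Token 6: backref(off=8, len=1). Buffer before: "MRMRMRMU" (len 8)
  byte 1: read out[0]='M', append. Buffer now: "MRMRMRMUM"

Answer: M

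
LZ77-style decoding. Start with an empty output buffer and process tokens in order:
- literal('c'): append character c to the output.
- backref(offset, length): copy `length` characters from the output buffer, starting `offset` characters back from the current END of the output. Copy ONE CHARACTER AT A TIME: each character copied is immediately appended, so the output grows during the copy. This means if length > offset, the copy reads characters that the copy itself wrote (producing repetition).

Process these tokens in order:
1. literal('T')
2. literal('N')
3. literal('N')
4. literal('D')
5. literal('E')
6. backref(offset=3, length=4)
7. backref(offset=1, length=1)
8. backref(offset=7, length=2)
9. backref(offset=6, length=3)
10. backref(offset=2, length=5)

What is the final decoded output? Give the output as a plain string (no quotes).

Answer: TNNDENDENNDEDENENENE

Derivation:
Token 1: literal('T'). Output: "T"
Token 2: literal('N'). Output: "TN"
Token 3: literal('N'). Output: "TNN"
Token 4: literal('D'). Output: "TNND"
Token 5: literal('E'). Output: "TNNDE"
Token 6: backref(off=3, len=4) (overlapping!). Copied 'NDEN' from pos 2. Output: "TNNDENDEN"
Token 7: backref(off=1, len=1). Copied 'N' from pos 8. Output: "TNNDENDENN"
Token 8: backref(off=7, len=2). Copied 'DE' from pos 3. Output: "TNNDENDENNDE"
Token 9: backref(off=6, len=3). Copied 'DEN' from pos 6. Output: "TNNDENDENNDEDEN"
Token 10: backref(off=2, len=5) (overlapping!). Copied 'ENENE' from pos 13. Output: "TNNDENDENNDEDENENENE"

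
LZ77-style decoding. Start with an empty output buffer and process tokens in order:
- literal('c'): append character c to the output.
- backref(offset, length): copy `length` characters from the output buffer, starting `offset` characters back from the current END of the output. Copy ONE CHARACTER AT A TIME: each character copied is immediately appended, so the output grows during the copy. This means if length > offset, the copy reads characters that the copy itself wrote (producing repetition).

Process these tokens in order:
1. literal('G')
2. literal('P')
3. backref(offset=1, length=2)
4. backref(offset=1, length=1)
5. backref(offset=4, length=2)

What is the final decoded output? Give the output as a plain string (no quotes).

Token 1: literal('G'). Output: "G"
Token 2: literal('P'). Output: "GP"
Token 3: backref(off=1, len=2) (overlapping!). Copied 'PP' from pos 1. Output: "GPPP"
Token 4: backref(off=1, len=1). Copied 'P' from pos 3. Output: "GPPPP"
Token 5: backref(off=4, len=2). Copied 'PP' from pos 1. Output: "GPPPPPP"

Answer: GPPPPPP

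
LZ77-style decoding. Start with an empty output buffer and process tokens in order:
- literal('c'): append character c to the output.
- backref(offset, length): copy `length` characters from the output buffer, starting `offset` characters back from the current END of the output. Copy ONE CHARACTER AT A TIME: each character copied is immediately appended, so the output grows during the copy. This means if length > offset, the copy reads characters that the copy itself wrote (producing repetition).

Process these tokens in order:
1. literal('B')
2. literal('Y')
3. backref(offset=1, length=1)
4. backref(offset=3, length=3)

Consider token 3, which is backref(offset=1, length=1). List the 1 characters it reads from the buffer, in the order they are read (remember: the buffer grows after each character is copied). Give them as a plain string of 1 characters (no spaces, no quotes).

Token 1: literal('B'). Output: "B"
Token 2: literal('Y'). Output: "BY"
Token 3: backref(off=1, len=1). Buffer before: "BY" (len 2)
  byte 1: read out[1]='Y', append. Buffer now: "BYY"

Answer: Y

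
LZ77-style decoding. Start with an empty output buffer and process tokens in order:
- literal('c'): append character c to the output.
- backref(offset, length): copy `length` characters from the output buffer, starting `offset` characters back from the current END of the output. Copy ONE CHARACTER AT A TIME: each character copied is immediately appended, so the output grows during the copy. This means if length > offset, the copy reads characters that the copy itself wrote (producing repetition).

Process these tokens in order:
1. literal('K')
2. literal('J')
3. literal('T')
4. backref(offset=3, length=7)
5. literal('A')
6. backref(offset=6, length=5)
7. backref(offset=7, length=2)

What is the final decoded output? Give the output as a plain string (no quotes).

Token 1: literal('K'). Output: "K"
Token 2: literal('J'). Output: "KJ"
Token 3: literal('T'). Output: "KJT"
Token 4: backref(off=3, len=7) (overlapping!). Copied 'KJTKJTK' from pos 0. Output: "KJTKJTKJTK"
Token 5: literal('A'). Output: "KJTKJTKJTKA"
Token 6: backref(off=6, len=5). Copied 'TKJTK' from pos 5. Output: "KJTKJTKJTKATKJTK"
Token 7: backref(off=7, len=2). Copied 'KA' from pos 9. Output: "KJTKJTKJTKATKJTKKA"

Answer: KJTKJTKJTKATKJTKKA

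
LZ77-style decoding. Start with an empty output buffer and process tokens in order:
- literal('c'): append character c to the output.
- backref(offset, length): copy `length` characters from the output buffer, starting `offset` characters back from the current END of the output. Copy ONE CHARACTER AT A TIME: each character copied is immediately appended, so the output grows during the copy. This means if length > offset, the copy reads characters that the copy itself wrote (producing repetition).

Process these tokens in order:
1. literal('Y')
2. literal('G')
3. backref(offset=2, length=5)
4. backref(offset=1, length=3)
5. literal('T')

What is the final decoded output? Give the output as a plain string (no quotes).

Answer: YGYGYGYYYYT

Derivation:
Token 1: literal('Y'). Output: "Y"
Token 2: literal('G'). Output: "YG"
Token 3: backref(off=2, len=5) (overlapping!). Copied 'YGYGY' from pos 0. Output: "YGYGYGY"
Token 4: backref(off=1, len=3) (overlapping!). Copied 'YYY' from pos 6. Output: "YGYGYGYYYY"
Token 5: literal('T'). Output: "YGYGYGYYYYT"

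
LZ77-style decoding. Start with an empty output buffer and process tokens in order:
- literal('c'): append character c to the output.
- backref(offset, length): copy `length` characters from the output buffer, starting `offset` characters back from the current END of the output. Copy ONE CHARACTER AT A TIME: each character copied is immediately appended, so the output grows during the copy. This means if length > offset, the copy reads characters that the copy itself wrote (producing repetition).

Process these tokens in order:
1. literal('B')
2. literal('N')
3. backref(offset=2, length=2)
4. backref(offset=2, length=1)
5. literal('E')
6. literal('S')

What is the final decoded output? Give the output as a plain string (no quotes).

Answer: BNBNBES

Derivation:
Token 1: literal('B'). Output: "B"
Token 2: literal('N'). Output: "BN"
Token 3: backref(off=2, len=2). Copied 'BN' from pos 0. Output: "BNBN"
Token 4: backref(off=2, len=1). Copied 'B' from pos 2. Output: "BNBNB"
Token 5: literal('E'). Output: "BNBNBE"
Token 6: literal('S'). Output: "BNBNBES"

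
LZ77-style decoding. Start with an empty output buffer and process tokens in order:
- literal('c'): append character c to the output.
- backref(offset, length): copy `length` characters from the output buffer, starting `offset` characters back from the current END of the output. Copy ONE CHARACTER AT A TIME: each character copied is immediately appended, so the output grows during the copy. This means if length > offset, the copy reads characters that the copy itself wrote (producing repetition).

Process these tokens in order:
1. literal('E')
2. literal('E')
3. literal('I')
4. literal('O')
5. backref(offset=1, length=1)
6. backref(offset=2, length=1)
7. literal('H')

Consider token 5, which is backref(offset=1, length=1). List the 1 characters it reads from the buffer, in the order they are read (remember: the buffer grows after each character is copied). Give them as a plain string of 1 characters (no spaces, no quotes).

Answer: O

Derivation:
Token 1: literal('E'). Output: "E"
Token 2: literal('E'). Output: "EE"
Token 3: literal('I'). Output: "EEI"
Token 4: literal('O'). Output: "EEIO"
Token 5: backref(off=1, len=1). Buffer before: "EEIO" (len 4)
  byte 1: read out[3]='O', append. Buffer now: "EEIOO"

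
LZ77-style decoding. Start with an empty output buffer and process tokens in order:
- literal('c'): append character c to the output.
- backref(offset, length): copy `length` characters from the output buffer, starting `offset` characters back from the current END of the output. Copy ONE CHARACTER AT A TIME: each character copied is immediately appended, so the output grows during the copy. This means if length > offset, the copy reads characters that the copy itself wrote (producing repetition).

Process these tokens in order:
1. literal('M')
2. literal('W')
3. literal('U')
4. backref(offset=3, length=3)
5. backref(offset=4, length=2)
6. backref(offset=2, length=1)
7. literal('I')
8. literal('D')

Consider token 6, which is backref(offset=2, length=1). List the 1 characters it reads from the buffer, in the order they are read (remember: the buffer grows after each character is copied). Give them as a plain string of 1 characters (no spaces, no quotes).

Answer: U

Derivation:
Token 1: literal('M'). Output: "M"
Token 2: literal('W'). Output: "MW"
Token 3: literal('U'). Output: "MWU"
Token 4: backref(off=3, len=3). Copied 'MWU' from pos 0. Output: "MWUMWU"
Token 5: backref(off=4, len=2). Copied 'UM' from pos 2. Output: "MWUMWUUM"
Token 6: backref(off=2, len=1). Buffer before: "MWUMWUUM" (len 8)
  byte 1: read out[6]='U', append. Buffer now: "MWUMWUUMU"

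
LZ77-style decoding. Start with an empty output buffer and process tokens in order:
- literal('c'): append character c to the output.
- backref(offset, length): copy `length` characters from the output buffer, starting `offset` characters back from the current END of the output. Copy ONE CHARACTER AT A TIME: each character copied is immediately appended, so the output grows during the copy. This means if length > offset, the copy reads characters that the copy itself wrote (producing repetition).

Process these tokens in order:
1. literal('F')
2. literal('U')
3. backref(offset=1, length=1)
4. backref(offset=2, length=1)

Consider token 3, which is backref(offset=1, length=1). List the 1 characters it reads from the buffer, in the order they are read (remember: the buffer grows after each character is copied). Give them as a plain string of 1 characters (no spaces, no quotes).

Answer: U

Derivation:
Token 1: literal('F'). Output: "F"
Token 2: literal('U'). Output: "FU"
Token 3: backref(off=1, len=1). Buffer before: "FU" (len 2)
  byte 1: read out[1]='U', append. Buffer now: "FUU"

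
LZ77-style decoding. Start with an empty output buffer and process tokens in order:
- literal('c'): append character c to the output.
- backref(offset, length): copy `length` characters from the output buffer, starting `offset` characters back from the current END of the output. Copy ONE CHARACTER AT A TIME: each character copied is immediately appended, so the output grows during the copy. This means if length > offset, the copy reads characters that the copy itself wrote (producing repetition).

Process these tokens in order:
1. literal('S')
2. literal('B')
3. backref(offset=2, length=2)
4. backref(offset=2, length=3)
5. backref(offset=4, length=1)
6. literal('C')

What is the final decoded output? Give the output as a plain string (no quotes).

Answer: SBSBSBSBC

Derivation:
Token 1: literal('S'). Output: "S"
Token 2: literal('B'). Output: "SB"
Token 3: backref(off=2, len=2). Copied 'SB' from pos 0. Output: "SBSB"
Token 4: backref(off=2, len=3) (overlapping!). Copied 'SBS' from pos 2. Output: "SBSBSBS"
Token 5: backref(off=4, len=1). Copied 'B' from pos 3. Output: "SBSBSBSB"
Token 6: literal('C'). Output: "SBSBSBSBC"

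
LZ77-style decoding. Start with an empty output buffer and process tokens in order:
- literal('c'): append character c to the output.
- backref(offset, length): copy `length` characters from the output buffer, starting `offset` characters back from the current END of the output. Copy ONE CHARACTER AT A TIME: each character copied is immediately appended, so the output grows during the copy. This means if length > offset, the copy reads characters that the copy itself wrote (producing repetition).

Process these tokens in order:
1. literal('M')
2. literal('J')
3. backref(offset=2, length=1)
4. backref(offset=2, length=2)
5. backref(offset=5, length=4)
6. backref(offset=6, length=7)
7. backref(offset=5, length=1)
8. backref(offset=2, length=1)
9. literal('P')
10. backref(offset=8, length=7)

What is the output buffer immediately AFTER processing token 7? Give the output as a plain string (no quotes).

Answer: MJMJMMJMJJMMJMJJM

Derivation:
Token 1: literal('M'). Output: "M"
Token 2: literal('J'). Output: "MJ"
Token 3: backref(off=2, len=1). Copied 'M' from pos 0. Output: "MJM"
Token 4: backref(off=2, len=2). Copied 'JM' from pos 1. Output: "MJMJM"
Token 5: backref(off=5, len=4). Copied 'MJMJ' from pos 0. Output: "MJMJMMJMJ"
Token 6: backref(off=6, len=7) (overlapping!). Copied 'JMMJMJJ' from pos 3. Output: "MJMJMMJMJJMMJMJJ"
Token 7: backref(off=5, len=1). Copied 'M' from pos 11. Output: "MJMJMMJMJJMMJMJJM"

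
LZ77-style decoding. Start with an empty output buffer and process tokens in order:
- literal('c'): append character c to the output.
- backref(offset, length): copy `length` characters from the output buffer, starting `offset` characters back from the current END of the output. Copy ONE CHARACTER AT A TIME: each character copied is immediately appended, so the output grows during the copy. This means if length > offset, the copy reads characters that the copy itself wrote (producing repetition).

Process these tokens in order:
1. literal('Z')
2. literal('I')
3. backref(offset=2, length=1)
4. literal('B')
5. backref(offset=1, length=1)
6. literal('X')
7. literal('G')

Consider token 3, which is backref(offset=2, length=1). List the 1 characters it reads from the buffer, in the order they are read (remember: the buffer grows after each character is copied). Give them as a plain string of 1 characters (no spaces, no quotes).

Token 1: literal('Z'). Output: "Z"
Token 2: literal('I'). Output: "ZI"
Token 3: backref(off=2, len=1). Buffer before: "ZI" (len 2)
  byte 1: read out[0]='Z', append. Buffer now: "ZIZ"

Answer: Z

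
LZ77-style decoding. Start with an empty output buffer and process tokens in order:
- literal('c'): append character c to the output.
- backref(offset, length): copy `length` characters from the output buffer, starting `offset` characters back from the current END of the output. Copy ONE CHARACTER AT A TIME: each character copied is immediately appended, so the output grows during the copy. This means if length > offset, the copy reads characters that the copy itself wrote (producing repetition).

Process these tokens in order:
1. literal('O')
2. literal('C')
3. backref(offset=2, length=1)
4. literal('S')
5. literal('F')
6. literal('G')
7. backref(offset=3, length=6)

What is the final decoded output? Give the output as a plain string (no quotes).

Answer: OCOSFGSFGSFG

Derivation:
Token 1: literal('O'). Output: "O"
Token 2: literal('C'). Output: "OC"
Token 3: backref(off=2, len=1). Copied 'O' from pos 0. Output: "OCO"
Token 4: literal('S'). Output: "OCOS"
Token 5: literal('F'). Output: "OCOSF"
Token 6: literal('G'). Output: "OCOSFG"
Token 7: backref(off=3, len=6) (overlapping!). Copied 'SFGSFG' from pos 3. Output: "OCOSFGSFGSFG"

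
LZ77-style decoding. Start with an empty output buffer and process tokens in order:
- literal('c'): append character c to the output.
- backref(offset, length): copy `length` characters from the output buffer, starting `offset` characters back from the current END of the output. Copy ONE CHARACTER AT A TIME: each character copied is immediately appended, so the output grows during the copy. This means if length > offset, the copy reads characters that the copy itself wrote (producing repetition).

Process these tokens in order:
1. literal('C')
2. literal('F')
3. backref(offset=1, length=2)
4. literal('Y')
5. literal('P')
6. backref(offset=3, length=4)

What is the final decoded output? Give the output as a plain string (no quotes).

Token 1: literal('C'). Output: "C"
Token 2: literal('F'). Output: "CF"
Token 3: backref(off=1, len=2) (overlapping!). Copied 'FF' from pos 1. Output: "CFFF"
Token 4: literal('Y'). Output: "CFFFY"
Token 5: literal('P'). Output: "CFFFYP"
Token 6: backref(off=3, len=4) (overlapping!). Copied 'FYPF' from pos 3. Output: "CFFFYPFYPF"

Answer: CFFFYPFYPF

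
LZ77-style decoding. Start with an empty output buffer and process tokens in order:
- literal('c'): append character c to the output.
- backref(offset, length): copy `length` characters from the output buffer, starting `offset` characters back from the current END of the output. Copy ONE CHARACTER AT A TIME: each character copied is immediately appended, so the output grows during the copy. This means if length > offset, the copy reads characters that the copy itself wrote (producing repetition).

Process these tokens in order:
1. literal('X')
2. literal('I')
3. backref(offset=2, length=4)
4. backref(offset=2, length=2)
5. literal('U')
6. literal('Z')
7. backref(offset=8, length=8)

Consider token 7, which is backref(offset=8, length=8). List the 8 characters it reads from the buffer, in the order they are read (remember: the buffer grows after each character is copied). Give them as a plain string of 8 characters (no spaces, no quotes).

Token 1: literal('X'). Output: "X"
Token 2: literal('I'). Output: "XI"
Token 3: backref(off=2, len=4) (overlapping!). Copied 'XIXI' from pos 0. Output: "XIXIXI"
Token 4: backref(off=2, len=2). Copied 'XI' from pos 4. Output: "XIXIXIXI"
Token 5: literal('U'). Output: "XIXIXIXIU"
Token 6: literal('Z'). Output: "XIXIXIXIUZ"
Token 7: backref(off=8, len=8). Buffer before: "XIXIXIXIUZ" (len 10)
  byte 1: read out[2]='X', append. Buffer now: "XIXIXIXIUZX"
  byte 2: read out[3]='I', append. Buffer now: "XIXIXIXIUZXI"
  byte 3: read out[4]='X', append. Buffer now: "XIXIXIXIUZXIX"
  byte 4: read out[5]='I', append. Buffer now: "XIXIXIXIUZXIXI"
  byte 5: read out[6]='X', append. Buffer now: "XIXIXIXIUZXIXIX"
  byte 6: read out[7]='I', append. Buffer now: "XIXIXIXIUZXIXIXI"
  byte 7: read out[8]='U', append. Buffer now: "XIXIXIXIUZXIXIXIU"
  byte 8: read out[9]='Z', append. Buffer now: "XIXIXIXIUZXIXIXIUZ"

Answer: XIXIXIUZ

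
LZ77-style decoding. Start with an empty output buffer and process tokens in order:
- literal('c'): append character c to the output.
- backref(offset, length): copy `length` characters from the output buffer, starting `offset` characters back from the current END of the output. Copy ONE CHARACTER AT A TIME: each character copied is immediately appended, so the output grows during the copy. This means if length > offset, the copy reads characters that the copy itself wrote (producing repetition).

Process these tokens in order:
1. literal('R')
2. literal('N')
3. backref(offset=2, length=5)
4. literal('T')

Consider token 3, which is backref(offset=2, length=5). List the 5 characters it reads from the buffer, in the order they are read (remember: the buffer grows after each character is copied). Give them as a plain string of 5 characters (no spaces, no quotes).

Answer: RNRNR

Derivation:
Token 1: literal('R'). Output: "R"
Token 2: literal('N'). Output: "RN"
Token 3: backref(off=2, len=5). Buffer before: "RN" (len 2)
  byte 1: read out[0]='R', append. Buffer now: "RNR"
  byte 2: read out[1]='N', append. Buffer now: "RNRN"
  byte 3: read out[2]='R', append. Buffer now: "RNRNR"
  byte 4: read out[3]='N', append. Buffer now: "RNRNRN"
  byte 5: read out[4]='R', append. Buffer now: "RNRNRNR"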